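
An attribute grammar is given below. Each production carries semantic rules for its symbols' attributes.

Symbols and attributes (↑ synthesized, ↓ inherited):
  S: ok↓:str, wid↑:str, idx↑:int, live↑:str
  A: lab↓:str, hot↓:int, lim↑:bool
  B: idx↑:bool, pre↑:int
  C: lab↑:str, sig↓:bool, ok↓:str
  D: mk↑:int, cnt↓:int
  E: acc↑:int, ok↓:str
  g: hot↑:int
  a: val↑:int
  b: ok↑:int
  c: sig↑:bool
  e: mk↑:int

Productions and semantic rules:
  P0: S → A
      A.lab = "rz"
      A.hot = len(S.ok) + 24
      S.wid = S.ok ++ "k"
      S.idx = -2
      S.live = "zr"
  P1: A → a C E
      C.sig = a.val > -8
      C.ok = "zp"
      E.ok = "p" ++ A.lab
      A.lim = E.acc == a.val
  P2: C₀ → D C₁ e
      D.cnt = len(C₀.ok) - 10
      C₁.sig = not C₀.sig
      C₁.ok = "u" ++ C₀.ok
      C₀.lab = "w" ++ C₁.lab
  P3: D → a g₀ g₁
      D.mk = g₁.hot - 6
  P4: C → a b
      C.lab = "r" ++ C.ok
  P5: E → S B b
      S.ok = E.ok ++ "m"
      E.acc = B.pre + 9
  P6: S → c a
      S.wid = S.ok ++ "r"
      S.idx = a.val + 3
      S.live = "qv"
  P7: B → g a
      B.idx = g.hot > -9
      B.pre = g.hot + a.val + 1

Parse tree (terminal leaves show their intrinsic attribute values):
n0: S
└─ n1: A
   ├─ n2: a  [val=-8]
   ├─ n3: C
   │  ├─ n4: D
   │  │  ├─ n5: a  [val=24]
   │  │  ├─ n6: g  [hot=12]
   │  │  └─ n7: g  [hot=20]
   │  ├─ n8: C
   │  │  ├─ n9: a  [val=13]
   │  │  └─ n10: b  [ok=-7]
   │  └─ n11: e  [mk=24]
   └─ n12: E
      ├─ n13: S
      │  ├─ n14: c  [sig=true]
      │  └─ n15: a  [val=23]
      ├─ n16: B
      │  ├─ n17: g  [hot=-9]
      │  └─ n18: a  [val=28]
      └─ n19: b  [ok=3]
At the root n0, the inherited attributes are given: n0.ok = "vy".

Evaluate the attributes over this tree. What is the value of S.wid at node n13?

1. n0.ok = "vy"  [given at root]
2. n1.lab = "rz"  ["rz"]
3. n1.hot = 26  [len(S.ok) + 24]
4. n2.val = -8  [terminal]
5. n3.sig = false  [a.val > -8]
6. n3.ok = "zp"  ["zp"]
7. n4.cnt = -8  [len(C₀.ok) - 10]
8. n5.val = 24  [terminal]
9. n6.hot = 12  [terminal]
10. n7.hot = 20  [terminal]
11. n4.mk = 14  [g₁.hot - 6]
12. n8.sig = true  [not C₀.sig]
13. n8.ok = "uzp"  ["u" ++ C₀.ok]
14. n9.val = 13  [terminal]
15. n10.ok = -7  [terminal]
16. n8.lab = "ruzp"  ["r" ++ C.ok]
17. n11.mk = 24  [terminal]
18. n3.lab = "wruzp"  ["w" ++ C₁.lab]
19. n12.ok = "prz"  ["p" ++ A.lab]
20. n13.ok = "przm"  [E.ok ++ "m"]
21. n14.sig = true  [terminal]
22. n15.val = 23  [terminal]
23. n13.wid = "przmr"  [S.ok ++ "r"]
24. n13.idx = 26  [a.val + 3]
25. n13.live = "qv"  ["qv"]
26. n17.hot = -9  [terminal]
27. n18.val = 28  [terminal]
28. n16.idx = false  [g.hot > -9]
29. n16.pre = 20  [g.hot + a.val + 1]
30. n19.ok = 3  [terminal]
31. n12.acc = 29  [B.pre + 9]
32. n1.lim = false  [E.acc == a.val]
33. n0.wid = "vyk"  [S.ok ++ "k"]
34. n0.idx = -2  [-2]
35. n0.live = "zr"  ["zr"]

"przmr"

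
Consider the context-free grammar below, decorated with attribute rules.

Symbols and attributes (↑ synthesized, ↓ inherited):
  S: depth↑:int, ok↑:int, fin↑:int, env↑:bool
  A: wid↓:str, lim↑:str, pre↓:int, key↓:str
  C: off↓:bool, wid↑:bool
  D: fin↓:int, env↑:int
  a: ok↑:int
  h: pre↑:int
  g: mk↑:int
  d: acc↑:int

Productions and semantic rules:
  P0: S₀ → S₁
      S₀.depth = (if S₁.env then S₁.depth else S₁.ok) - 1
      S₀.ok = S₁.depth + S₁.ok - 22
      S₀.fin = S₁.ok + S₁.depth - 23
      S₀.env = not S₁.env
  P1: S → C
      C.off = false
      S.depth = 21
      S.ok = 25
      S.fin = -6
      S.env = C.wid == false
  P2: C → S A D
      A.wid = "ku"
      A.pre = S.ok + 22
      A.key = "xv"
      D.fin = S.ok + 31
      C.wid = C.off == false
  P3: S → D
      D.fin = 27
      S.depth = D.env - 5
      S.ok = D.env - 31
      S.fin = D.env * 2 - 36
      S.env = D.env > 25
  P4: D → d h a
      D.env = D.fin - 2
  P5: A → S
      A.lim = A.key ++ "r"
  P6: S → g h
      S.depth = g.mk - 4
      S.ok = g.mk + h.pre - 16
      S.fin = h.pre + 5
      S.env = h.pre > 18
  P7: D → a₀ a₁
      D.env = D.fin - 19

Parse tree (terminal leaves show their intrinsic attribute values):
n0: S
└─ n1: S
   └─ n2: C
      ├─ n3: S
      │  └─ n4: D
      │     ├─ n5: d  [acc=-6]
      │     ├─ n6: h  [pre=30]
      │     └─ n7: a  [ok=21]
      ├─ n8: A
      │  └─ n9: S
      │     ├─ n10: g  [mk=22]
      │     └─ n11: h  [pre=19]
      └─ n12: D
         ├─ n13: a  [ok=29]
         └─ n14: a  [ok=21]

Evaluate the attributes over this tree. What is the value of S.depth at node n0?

1. n2.off = false  [false]
2. n4.fin = 27  [27]
3. n5.acc = -6  [terminal]
4. n6.pre = 30  [terminal]
5. n7.ok = 21  [terminal]
6. n4.env = 25  [D.fin - 2]
7. n3.depth = 20  [D.env - 5]
8. n3.ok = -6  [D.env - 31]
9. n3.fin = 14  [D.env * 2 - 36]
10. n3.env = false  [D.env > 25]
11. n8.wid = "ku"  ["ku"]
12. n8.pre = 16  [S.ok + 22]
13. n8.key = "xv"  ["xv"]
14. n10.mk = 22  [terminal]
15. n11.pre = 19  [terminal]
16. n9.depth = 18  [g.mk - 4]
17. n9.ok = 25  [g.mk + h.pre - 16]
18. n9.fin = 24  [h.pre + 5]
19. n9.env = true  [h.pre > 18]
20. n8.lim = "xvr"  [A.key ++ "r"]
21. n12.fin = 25  [S.ok + 31]
22. n13.ok = 29  [terminal]
23. n14.ok = 21  [terminal]
24. n12.env = 6  [D.fin - 19]
25. n2.wid = true  [C.off == false]
26. n1.depth = 21  [21]
27. n1.ok = 25  [25]
28. n1.fin = -6  [-6]
29. n1.env = false  [C.wid == false]
30. n0.depth = 24  [(if S₁.env then S₁.depth else S₁.ok) - 1]
31. n0.ok = 24  [S₁.depth + S₁.ok - 22]
32. n0.fin = 23  [S₁.ok + S₁.depth - 23]
33. n0.env = true  [not S₁.env]

24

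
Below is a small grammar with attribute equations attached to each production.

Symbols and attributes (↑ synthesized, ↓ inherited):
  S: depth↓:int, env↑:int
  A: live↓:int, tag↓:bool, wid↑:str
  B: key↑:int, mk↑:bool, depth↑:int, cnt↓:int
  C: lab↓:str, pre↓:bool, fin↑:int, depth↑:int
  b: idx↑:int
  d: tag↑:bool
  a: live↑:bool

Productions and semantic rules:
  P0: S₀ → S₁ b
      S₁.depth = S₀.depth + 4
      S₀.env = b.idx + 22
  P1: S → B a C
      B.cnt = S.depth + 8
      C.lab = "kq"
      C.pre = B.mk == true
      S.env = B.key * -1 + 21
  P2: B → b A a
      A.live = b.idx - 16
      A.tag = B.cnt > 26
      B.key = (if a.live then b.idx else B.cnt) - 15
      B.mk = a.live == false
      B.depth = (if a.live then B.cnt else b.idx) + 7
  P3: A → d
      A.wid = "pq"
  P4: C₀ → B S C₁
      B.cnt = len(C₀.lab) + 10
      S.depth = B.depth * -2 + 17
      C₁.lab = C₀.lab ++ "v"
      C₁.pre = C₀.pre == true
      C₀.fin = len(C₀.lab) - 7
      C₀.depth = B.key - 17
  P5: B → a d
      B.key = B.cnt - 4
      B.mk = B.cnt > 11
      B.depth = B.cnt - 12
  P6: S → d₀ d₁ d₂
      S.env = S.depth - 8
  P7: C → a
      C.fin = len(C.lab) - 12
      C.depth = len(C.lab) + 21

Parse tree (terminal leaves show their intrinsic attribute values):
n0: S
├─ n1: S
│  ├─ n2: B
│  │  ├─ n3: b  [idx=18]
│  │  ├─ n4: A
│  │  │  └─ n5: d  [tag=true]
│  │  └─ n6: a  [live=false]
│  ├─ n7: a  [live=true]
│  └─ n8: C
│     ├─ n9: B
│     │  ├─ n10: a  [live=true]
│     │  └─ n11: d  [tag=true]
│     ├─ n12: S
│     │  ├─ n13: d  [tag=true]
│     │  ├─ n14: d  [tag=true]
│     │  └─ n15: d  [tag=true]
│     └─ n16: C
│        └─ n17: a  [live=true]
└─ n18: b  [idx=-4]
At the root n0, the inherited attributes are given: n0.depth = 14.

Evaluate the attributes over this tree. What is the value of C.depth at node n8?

-9

1. n0.depth = 14  [given at root]
2. n1.depth = 18  [S₀.depth + 4]
3. n2.cnt = 26  [S.depth + 8]
4. n3.idx = 18  [terminal]
5. n4.live = 2  [b.idx - 16]
6. n4.tag = false  [B.cnt > 26]
7. n5.tag = true  [terminal]
8. n4.wid = "pq"  ["pq"]
9. n6.live = false  [terminal]
10. n2.key = 11  [(if a.live then b.idx else B.cnt) - 15]
11. n2.mk = true  [a.live == false]
12. n2.depth = 25  [(if a.live then B.cnt else b.idx) + 7]
13. n7.live = true  [terminal]
14. n8.lab = "kq"  ["kq"]
15. n8.pre = true  [B.mk == true]
16. n9.cnt = 12  [len(C₀.lab) + 10]
17. n10.live = true  [terminal]
18. n11.tag = true  [terminal]
19. n9.key = 8  [B.cnt - 4]
20. n9.mk = true  [B.cnt > 11]
21. n9.depth = 0  [B.cnt - 12]
22. n12.depth = 17  [B.depth * -2 + 17]
23. n13.tag = true  [terminal]
24. n14.tag = true  [terminal]
25. n15.tag = true  [terminal]
26. n12.env = 9  [S.depth - 8]
27. n16.lab = "kqv"  [C₀.lab ++ "v"]
28. n16.pre = true  [C₀.pre == true]
29. n17.live = true  [terminal]
30. n16.fin = -9  [len(C.lab) - 12]
31. n16.depth = 24  [len(C.lab) + 21]
32. n8.fin = -5  [len(C₀.lab) - 7]
33. n8.depth = -9  [B.key - 17]
34. n1.env = 10  [B.key * -1 + 21]
35. n18.idx = -4  [terminal]
36. n0.env = 18  [b.idx + 22]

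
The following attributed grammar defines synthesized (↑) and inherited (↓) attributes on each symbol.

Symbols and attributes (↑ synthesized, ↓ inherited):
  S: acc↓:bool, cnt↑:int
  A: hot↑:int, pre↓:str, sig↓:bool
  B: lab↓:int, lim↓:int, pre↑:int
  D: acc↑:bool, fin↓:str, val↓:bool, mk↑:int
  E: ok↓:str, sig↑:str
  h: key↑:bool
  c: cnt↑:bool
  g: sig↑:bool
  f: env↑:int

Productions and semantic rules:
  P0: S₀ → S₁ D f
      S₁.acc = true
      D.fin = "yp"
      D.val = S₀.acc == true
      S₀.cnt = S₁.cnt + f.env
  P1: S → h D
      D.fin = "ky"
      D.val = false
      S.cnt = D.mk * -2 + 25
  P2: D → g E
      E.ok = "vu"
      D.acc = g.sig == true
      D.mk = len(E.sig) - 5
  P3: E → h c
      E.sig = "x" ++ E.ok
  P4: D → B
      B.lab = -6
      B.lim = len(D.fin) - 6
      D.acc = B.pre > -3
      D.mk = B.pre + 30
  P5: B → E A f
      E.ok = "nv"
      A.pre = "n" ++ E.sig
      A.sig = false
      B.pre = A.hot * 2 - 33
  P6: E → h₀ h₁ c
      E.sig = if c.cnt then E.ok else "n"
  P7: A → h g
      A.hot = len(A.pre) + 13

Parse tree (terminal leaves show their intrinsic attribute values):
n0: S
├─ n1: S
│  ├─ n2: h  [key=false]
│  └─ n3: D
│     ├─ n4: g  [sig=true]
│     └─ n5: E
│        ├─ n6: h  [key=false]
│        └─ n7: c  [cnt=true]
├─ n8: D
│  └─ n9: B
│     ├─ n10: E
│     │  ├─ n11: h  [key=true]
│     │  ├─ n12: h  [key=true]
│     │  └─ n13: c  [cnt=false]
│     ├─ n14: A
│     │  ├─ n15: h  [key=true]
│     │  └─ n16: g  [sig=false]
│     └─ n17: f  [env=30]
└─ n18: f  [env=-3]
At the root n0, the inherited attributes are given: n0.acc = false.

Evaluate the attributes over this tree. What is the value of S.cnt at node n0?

26

1. n0.acc = false  [given at root]
2. n1.acc = true  [true]
3. n2.key = false  [terminal]
4. n3.fin = "ky"  ["ky"]
5. n3.val = false  [false]
6. n4.sig = true  [terminal]
7. n5.ok = "vu"  ["vu"]
8. n6.key = false  [terminal]
9. n7.cnt = true  [terminal]
10. n5.sig = "xvu"  ["x" ++ E.ok]
11. n3.acc = true  [g.sig == true]
12. n3.mk = -2  [len(E.sig) - 5]
13. n1.cnt = 29  [D.mk * -2 + 25]
14. n8.fin = "yp"  ["yp"]
15. n8.val = false  [S₀.acc == true]
16. n9.lab = -6  [-6]
17. n9.lim = -4  [len(D.fin) - 6]
18. n10.ok = "nv"  ["nv"]
19. n11.key = true  [terminal]
20. n12.key = true  [terminal]
21. n13.cnt = false  [terminal]
22. n10.sig = "n"  [if c.cnt then E.ok else "n"]
23. n14.pre = "nn"  ["n" ++ E.sig]
24. n14.sig = false  [false]
25. n15.key = true  [terminal]
26. n16.sig = false  [terminal]
27. n14.hot = 15  [len(A.pre) + 13]
28. n17.env = 30  [terminal]
29. n9.pre = -3  [A.hot * 2 - 33]
30. n8.acc = false  [B.pre > -3]
31. n8.mk = 27  [B.pre + 30]
32. n18.env = -3  [terminal]
33. n0.cnt = 26  [S₁.cnt + f.env]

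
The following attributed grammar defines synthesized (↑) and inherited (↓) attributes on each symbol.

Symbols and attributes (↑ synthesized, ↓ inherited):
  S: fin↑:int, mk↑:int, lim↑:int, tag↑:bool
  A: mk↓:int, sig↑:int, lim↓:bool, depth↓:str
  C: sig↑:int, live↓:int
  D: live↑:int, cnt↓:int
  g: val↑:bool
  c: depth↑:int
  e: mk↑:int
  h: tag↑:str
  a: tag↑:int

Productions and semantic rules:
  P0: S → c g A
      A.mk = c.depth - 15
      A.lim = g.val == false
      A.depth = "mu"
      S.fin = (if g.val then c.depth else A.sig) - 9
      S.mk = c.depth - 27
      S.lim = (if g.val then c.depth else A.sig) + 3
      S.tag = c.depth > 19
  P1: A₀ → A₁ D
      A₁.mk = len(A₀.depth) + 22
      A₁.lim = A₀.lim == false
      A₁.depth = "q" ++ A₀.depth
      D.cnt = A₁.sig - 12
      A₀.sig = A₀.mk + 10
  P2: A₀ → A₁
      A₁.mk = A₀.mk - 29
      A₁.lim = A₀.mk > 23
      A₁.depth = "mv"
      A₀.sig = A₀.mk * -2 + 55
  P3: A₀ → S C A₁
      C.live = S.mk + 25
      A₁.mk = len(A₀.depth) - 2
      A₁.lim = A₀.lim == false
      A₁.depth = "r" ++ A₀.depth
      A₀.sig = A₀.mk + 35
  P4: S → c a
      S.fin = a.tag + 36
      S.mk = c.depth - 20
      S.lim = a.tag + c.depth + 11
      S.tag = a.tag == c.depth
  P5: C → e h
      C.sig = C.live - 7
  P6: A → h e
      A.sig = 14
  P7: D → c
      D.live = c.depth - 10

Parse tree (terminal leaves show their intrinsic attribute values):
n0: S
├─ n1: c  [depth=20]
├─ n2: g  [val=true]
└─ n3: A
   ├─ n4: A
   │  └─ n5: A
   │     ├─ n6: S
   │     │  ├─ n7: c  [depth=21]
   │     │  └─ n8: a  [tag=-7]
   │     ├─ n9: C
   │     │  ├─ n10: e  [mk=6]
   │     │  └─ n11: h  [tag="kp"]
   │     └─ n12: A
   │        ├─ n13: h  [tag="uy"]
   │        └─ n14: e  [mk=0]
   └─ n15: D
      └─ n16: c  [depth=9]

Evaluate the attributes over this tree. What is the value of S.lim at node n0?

1. n1.depth = 20  [terminal]
2. n2.val = true  [terminal]
3. n3.mk = 5  [c.depth - 15]
4. n3.lim = false  [g.val == false]
5. n3.depth = "mu"  ["mu"]
6. n4.mk = 24  [len(A₀.depth) + 22]
7. n4.lim = true  [A₀.lim == false]
8. n4.depth = "qmu"  ["q" ++ A₀.depth]
9. n5.mk = -5  [A₀.mk - 29]
10. n5.lim = true  [A₀.mk > 23]
11. n5.depth = "mv"  ["mv"]
12. n7.depth = 21  [terminal]
13. n8.tag = -7  [terminal]
14. n6.fin = 29  [a.tag + 36]
15. n6.mk = 1  [c.depth - 20]
16. n6.lim = 25  [a.tag + c.depth + 11]
17. n6.tag = false  [a.tag == c.depth]
18. n9.live = 26  [S.mk + 25]
19. n10.mk = 6  [terminal]
20. n11.tag = "kp"  [terminal]
21. n9.sig = 19  [C.live - 7]
22. n12.mk = 0  [len(A₀.depth) - 2]
23. n12.lim = false  [A₀.lim == false]
24. n12.depth = "rmv"  ["r" ++ A₀.depth]
25. n13.tag = "uy"  [terminal]
26. n14.mk = 0  [terminal]
27. n12.sig = 14  [14]
28. n5.sig = 30  [A₀.mk + 35]
29. n4.sig = 7  [A₀.mk * -2 + 55]
30. n15.cnt = -5  [A₁.sig - 12]
31. n16.depth = 9  [terminal]
32. n15.live = -1  [c.depth - 10]
33. n3.sig = 15  [A₀.mk + 10]
34. n0.fin = 11  [(if g.val then c.depth else A.sig) - 9]
35. n0.mk = -7  [c.depth - 27]
36. n0.lim = 23  [(if g.val then c.depth else A.sig) + 3]
37. n0.tag = true  [c.depth > 19]

23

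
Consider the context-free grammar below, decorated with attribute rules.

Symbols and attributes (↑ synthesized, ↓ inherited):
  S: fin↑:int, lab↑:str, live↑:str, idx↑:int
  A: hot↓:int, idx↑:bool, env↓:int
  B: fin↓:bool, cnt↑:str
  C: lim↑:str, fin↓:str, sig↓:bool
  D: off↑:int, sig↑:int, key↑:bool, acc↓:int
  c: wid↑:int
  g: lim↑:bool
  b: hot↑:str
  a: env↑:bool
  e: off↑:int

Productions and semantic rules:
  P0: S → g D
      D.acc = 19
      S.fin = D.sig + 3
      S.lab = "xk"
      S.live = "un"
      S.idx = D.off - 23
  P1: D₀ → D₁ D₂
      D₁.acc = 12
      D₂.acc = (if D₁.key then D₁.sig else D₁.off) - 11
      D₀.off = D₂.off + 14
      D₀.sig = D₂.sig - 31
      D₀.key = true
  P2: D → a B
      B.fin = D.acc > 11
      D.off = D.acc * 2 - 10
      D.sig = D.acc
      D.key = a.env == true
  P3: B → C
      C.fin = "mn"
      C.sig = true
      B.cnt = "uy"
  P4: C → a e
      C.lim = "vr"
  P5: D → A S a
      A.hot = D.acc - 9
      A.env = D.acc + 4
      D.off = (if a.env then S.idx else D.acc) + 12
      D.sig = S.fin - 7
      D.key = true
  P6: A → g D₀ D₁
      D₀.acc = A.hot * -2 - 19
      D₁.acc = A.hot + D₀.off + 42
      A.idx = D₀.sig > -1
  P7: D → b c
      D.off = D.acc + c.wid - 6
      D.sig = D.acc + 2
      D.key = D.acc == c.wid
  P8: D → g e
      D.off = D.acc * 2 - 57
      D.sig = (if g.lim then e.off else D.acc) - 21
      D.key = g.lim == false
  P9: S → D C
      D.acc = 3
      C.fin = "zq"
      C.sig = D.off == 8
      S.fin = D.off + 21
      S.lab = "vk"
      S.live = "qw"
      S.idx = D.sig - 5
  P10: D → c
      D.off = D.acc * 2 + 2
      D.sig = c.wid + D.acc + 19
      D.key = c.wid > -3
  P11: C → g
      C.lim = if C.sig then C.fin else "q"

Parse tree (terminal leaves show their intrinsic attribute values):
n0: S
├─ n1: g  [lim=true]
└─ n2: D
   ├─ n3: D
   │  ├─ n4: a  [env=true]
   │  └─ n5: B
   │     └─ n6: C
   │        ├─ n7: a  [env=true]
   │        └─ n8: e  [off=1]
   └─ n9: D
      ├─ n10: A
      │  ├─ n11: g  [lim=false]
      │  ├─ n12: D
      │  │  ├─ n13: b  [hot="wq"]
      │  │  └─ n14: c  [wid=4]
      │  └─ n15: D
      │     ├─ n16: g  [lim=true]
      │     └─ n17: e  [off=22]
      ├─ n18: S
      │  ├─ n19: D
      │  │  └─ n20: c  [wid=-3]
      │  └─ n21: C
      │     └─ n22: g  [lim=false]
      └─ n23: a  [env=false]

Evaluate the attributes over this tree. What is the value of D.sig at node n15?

1

1. n1.lim = true  [terminal]
2. n2.acc = 19  [19]
3. n3.acc = 12  [12]
4. n4.env = true  [terminal]
5. n5.fin = true  [D.acc > 11]
6. n6.fin = "mn"  ["mn"]
7. n6.sig = true  [true]
8. n7.env = true  [terminal]
9. n8.off = 1  [terminal]
10. n6.lim = "vr"  ["vr"]
11. n5.cnt = "uy"  ["uy"]
12. n3.off = 14  [D.acc * 2 - 10]
13. n3.sig = 12  [D.acc]
14. n3.key = true  [a.env == true]
15. n9.acc = 1  [(if D₁.key then D₁.sig else D₁.off) - 11]
16. n10.hot = -8  [D.acc - 9]
17. n10.env = 5  [D.acc + 4]
18. n11.lim = false  [terminal]
19. n12.acc = -3  [A.hot * -2 - 19]
20. n13.hot = "wq"  [terminal]
21. n14.wid = 4  [terminal]
22. n12.off = -5  [D.acc + c.wid - 6]
23. n12.sig = -1  [D.acc + 2]
24. n12.key = false  [D.acc == c.wid]
25. n15.acc = 29  [A.hot + D₀.off + 42]
26. n16.lim = true  [terminal]
27. n17.off = 22  [terminal]
28. n15.off = 1  [D.acc * 2 - 57]
29. n15.sig = 1  [(if g.lim then e.off else D.acc) - 21]
30. n15.key = false  [g.lim == false]
31. n10.idx = false  [D₀.sig > -1]
32. n19.acc = 3  [3]
33. n20.wid = -3  [terminal]
34. n19.off = 8  [D.acc * 2 + 2]
35. n19.sig = 19  [c.wid + D.acc + 19]
36. n19.key = false  [c.wid > -3]
37. n21.fin = "zq"  ["zq"]
38. n21.sig = true  [D.off == 8]
39. n22.lim = false  [terminal]
40. n21.lim = "zq"  [if C.sig then C.fin else "q"]
41. n18.fin = 29  [D.off + 21]
42. n18.lab = "vk"  ["vk"]
43. n18.live = "qw"  ["qw"]
44. n18.idx = 14  [D.sig - 5]
45. n23.env = false  [terminal]
46. n9.off = 13  [(if a.env then S.idx else D.acc) + 12]
47. n9.sig = 22  [S.fin - 7]
48. n9.key = true  [true]
49. n2.off = 27  [D₂.off + 14]
50. n2.sig = -9  [D₂.sig - 31]
51. n2.key = true  [true]
52. n0.fin = -6  [D.sig + 3]
53. n0.lab = "xk"  ["xk"]
54. n0.live = "un"  ["un"]
55. n0.idx = 4  [D.off - 23]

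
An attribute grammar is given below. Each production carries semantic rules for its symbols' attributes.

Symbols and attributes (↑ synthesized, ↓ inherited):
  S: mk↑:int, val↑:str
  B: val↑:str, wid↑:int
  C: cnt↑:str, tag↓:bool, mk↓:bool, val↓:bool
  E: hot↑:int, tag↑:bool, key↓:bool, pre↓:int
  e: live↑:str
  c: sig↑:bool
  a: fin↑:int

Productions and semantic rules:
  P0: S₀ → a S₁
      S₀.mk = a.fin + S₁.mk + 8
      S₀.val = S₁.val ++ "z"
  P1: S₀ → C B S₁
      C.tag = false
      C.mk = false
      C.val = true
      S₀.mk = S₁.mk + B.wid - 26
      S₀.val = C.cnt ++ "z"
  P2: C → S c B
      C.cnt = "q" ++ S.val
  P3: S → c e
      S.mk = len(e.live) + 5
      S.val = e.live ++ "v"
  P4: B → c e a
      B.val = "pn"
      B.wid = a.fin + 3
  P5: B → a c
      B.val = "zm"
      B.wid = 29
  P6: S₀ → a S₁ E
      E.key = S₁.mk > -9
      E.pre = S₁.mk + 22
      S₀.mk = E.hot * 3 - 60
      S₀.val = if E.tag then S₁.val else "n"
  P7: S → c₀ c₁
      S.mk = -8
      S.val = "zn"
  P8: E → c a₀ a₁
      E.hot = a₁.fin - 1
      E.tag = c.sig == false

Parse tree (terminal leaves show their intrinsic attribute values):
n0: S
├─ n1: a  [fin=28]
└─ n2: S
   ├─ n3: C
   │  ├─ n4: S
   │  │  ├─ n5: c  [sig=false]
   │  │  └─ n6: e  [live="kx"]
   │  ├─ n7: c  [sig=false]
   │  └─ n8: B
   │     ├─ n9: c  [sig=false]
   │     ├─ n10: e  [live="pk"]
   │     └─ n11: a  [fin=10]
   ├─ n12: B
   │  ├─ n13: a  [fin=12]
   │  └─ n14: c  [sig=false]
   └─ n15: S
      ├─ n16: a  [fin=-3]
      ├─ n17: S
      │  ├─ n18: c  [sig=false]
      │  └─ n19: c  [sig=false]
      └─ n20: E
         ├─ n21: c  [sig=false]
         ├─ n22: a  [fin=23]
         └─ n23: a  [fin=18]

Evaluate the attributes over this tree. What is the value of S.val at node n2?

"qkxvz"

1. n1.fin = 28  [terminal]
2. n3.tag = false  [false]
3. n3.mk = false  [false]
4. n3.val = true  [true]
5. n5.sig = false  [terminal]
6. n6.live = "kx"  [terminal]
7. n4.mk = 7  [len(e.live) + 5]
8. n4.val = "kxv"  [e.live ++ "v"]
9. n7.sig = false  [terminal]
10. n9.sig = false  [terminal]
11. n10.live = "pk"  [terminal]
12. n11.fin = 10  [terminal]
13. n8.val = "pn"  ["pn"]
14. n8.wid = 13  [a.fin + 3]
15. n3.cnt = "qkxv"  ["q" ++ S.val]
16. n13.fin = 12  [terminal]
17. n14.sig = false  [terminal]
18. n12.val = "zm"  ["zm"]
19. n12.wid = 29  [29]
20. n16.fin = -3  [terminal]
21. n18.sig = false  [terminal]
22. n19.sig = false  [terminal]
23. n17.mk = -8  [-8]
24. n17.val = "zn"  ["zn"]
25. n20.key = true  [S₁.mk > -9]
26. n20.pre = 14  [S₁.mk + 22]
27. n21.sig = false  [terminal]
28. n22.fin = 23  [terminal]
29. n23.fin = 18  [terminal]
30. n20.hot = 17  [a₁.fin - 1]
31. n20.tag = true  [c.sig == false]
32. n15.mk = -9  [E.hot * 3 - 60]
33. n15.val = "zn"  [if E.tag then S₁.val else "n"]
34. n2.mk = -6  [S₁.mk + B.wid - 26]
35. n2.val = "qkxvz"  [C.cnt ++ "z"]
36. n0.mk = 30  [a.fin + S₁.mk + 8]
37. n0.val = "qkxvzz"  [S₁.val ++ "z"]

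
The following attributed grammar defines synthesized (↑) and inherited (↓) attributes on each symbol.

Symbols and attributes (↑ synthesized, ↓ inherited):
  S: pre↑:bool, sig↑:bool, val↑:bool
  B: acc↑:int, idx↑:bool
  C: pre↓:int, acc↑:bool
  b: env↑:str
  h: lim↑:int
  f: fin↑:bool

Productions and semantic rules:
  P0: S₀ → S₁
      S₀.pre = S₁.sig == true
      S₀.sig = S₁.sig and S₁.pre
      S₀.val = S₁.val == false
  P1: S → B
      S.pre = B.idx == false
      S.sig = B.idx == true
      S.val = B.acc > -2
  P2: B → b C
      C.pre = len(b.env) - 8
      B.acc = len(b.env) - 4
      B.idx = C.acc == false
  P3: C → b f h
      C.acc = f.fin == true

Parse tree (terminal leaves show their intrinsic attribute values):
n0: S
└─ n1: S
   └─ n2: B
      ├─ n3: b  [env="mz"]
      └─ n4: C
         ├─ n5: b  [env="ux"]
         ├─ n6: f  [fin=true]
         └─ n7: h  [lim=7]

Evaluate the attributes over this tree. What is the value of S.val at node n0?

1. n3.env = "mz"  [terminal]
2. n4.pre = -6  [len(b.env) - 8]
3. n5.env = "ux"  [terminal]
4. n6.fin = true  [terminal]
5. n7.lim = 7  [terminal]
6. n4.acc = true  [f.fin == true]
7. n2.acc = -2  [len(b.env) - 4]
8. n2.idx = false  [C.acc == false]
9. n1.pre = true  [B.idx == false]
10. n1.sig = false  [B.idx == true]
11. n1.val = false  [B.acc > -2]
12. n0.pre = false  [S₁.sig == true]
13. n0.sig = false  [S₁.sig and S₁.pre]
14. n0.val = true  [S₁.val == false]

true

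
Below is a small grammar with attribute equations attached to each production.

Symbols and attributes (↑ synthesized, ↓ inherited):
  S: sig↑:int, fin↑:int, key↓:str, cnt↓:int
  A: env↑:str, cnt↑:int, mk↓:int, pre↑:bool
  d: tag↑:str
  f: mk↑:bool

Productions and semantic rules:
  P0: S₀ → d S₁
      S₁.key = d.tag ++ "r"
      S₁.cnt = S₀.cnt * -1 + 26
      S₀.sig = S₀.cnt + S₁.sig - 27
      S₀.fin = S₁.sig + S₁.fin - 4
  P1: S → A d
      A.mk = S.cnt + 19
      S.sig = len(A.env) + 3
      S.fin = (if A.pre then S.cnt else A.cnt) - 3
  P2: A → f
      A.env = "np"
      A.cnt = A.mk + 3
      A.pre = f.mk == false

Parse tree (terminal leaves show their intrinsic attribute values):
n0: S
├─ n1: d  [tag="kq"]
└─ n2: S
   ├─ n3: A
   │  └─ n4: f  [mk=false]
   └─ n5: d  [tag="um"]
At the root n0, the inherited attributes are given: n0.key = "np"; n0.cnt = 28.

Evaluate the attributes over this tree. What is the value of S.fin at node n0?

1. n0.key = "np"  [given at root]
2. n0.cnt = 28  [given at root]
3. n1.tag = "kq"  [terminal]
4. n2.key = "kqr"  [d.tag ++ "r"]
5. n2.cnt = -2  [S₀.cnt * -1 + 26]
6. n3.mk = 17  [S.cnt + 19]
7. n4.mk = false  [terminal]
8. n3.env = "np"  ["np"]
9. n3.cnt = 20  [A.mk + 3]
10. n3.pre = true  [f.mk == false]
11. n5.tag = "um"  [terminal]
12. n2.sig = 5  [len(A.env) + 3]
13. n2.fin = -5  [(if A.pre then S.cnt else A.cnt) - 3]
14. n0.sig = 6  [S₀.cnt + S₁.sig - 27]
15. n0.fin = -4  [S₁.sig + S₁.fin - 4]

-4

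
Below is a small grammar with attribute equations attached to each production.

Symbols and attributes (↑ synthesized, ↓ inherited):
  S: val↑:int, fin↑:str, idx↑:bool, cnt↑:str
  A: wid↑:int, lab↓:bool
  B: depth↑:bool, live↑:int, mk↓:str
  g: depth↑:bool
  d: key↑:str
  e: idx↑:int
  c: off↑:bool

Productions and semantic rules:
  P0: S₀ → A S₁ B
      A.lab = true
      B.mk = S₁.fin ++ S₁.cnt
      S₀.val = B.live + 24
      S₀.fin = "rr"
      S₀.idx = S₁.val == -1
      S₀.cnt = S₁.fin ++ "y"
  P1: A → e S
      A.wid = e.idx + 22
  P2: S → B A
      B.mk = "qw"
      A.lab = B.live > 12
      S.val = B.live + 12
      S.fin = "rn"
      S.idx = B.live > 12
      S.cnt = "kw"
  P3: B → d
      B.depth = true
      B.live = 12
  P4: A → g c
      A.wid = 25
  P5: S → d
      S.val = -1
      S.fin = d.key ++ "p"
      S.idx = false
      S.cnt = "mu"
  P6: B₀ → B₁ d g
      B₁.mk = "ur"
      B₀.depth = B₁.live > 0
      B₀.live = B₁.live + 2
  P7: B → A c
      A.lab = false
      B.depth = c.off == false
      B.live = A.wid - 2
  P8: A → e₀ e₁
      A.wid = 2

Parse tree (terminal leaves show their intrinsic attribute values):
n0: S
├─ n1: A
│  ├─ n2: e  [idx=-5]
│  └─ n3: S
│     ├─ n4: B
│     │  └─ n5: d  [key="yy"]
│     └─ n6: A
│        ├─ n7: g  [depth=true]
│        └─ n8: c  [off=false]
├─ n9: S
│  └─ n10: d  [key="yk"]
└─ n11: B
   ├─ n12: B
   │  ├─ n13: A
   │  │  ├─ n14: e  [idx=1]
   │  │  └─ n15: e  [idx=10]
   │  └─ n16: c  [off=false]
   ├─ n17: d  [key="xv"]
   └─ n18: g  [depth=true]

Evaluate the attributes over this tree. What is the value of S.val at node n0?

1. n1.lab = true  [true]
2. n2.idx = -5  [terminal]
3. n4.mk = "qw"  ["qw"]
4. n5.key = "yy"  [terminal]
5. n4.depth = true  [true]
6. n4.live = 12  [12]
7. n6.lab = false  [B.live > 12]
8. n7.depth = true  [terminal]
9. n8.off = false  [terminal]
10. n6.wid = 25  [25]
11. n3.val = 24  [B.live + 12]
12. n3.fin = "rn"  ["rn"]
13. n3.idx = false  [B.live > 12]
14. n3.cnt = "kw"  ["kw"]
15. n1.wid = 17  [e.idx + 22]
16. n10.key = "yk"  [terminal]
17. n9.val = -1  [-1]
18. n9.fin = "ykp"  [d.key ++ "p"]
19. n9.idx = false  [false]
20. n9.cnt = "mu"  ["mu"]
21. n11.mk = "ykpmu"  [S₁.fin ++ S₁.cnt]
22. n12.mk = "ur"  ["ur"]
23. n13.lab = false  [false]
24. n14.idx = 1  [terminal]
25. n15.idx = 10  [terminal]
26. n13.wid = 2  [2]
27. n16.off = false  [terminal]
28. n12.depth = true  [c.off == false]
29. n12.live = 0  [A.wid - 2]
30. n17.key = "xv"  [terminal]
31. n18.depth = true  [terminal]
32. n11.depth = false  [B₁.live > 0]
33. n11.live = 2  [B₁.live + 2]
34. n0.val = 26  [B.live + 24]
35. n0.fin = "rr"  ["rr"]
36. n0.idx = true  [S₁.val == -1]
37. n0.cnt = "ykpy"  [S₁.fin ++ "y"]

26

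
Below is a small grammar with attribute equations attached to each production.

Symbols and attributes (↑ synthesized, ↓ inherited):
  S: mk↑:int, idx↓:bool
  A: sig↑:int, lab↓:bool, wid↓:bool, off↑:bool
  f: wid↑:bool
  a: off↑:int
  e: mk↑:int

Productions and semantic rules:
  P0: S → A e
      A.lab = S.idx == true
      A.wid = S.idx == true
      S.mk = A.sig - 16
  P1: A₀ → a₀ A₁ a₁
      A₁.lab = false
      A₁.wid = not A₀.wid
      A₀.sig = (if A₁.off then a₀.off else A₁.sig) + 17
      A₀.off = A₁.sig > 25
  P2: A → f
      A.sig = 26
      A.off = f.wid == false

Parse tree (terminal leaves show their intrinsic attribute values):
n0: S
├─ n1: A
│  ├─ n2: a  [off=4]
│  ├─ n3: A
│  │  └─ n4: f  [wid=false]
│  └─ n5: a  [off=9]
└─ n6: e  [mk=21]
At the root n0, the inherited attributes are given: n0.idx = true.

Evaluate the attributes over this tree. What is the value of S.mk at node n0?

1. n0.idx = true  [given at root]
2. n1.lab = true  [S.idx == true]
3. n1.wid = true  [S.idx == true]
4. n2.off = 4  [terminal]
5. n3.lab = false  [false]
6. n3.wid = false  [not A₀.wid]
7. n4.wid = false  [terminal]
8. n3.sig = 26  [26]
9. n3.off = true  [f.wid == false]
10. n5.off = 9  [terminal]
11. n1.sig = 21  [(if A₁.off then a₀.off else A₁.sig) + 17]
12. n1.off = true  [A₁.sig > 25]
13. n6.mk = 21  [terminal]
14. n0.mk = 5  [A.sig - 16]

5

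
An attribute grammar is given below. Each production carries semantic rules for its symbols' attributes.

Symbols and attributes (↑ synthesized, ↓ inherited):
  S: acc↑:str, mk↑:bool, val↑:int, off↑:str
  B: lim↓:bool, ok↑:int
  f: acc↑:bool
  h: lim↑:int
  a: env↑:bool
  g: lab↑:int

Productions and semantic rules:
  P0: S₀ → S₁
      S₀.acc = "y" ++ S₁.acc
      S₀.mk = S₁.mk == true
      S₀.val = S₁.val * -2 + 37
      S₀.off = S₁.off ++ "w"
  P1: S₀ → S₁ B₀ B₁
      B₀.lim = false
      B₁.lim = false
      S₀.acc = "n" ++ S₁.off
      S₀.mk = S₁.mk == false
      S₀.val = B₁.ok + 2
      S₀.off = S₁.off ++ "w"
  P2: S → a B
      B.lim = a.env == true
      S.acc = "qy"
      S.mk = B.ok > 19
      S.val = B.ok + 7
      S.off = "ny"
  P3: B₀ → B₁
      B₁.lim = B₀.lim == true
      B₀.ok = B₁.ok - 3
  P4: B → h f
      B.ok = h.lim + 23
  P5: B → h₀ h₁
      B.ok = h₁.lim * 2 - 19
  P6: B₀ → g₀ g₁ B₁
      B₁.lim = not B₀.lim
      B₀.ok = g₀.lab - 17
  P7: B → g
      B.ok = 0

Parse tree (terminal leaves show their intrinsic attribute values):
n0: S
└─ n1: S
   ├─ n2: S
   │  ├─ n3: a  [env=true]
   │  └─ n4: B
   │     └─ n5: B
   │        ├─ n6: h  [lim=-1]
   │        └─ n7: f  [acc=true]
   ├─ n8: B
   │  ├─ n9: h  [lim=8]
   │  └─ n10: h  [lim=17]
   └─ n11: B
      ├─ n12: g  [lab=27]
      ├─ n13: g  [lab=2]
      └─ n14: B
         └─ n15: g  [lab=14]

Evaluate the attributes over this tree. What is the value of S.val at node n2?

26

1. n3.env = true  [terminal]
2. n4.lim = true  [a.env == true]
3. n5.lim = true  [B₀.lim == true]
4. n6.lim = -1  [terminal]
5. n7.acc = true  [terminal]
6. n5.ok = 22  [h.lim + 23]
7. n4.ok = 19  [B₁.ok - 3]
8. n2.acc = "qy"  ["qy"]
9. n2.mk = false  [B.ok > 19]
10. n2.val = 26  [B.ok + 7]
11. n2.off = "ny"  ["ny"]
12. n8.lim = false  [false]
13. n9.lim = 8  [terminal]
14. n10.lim = 17  [terminal]
15. n8.ok = 15  [h₁.lim * 2 - 19]
16. n11.lim = false  [false]
17. n12.lab = 27  [terminal]
18. n13.lab = 2  [terminal]
19. n14.lim = true  [not B₀.lim]
20. n15.lab = 14  [terminal]
21. n14.ok = 0  [0]
22. n11.ok = 10  [g₀.lab - 17]
23. n1.acc = "nny"  ["n" ++ S₁.off]
24. n1.mk = true  [S₁.mk == false]
25. n1.val = 12  [B₁.ok + 2]
26. n1.off = "nyw"  [S₁.off ++ "w"]
27. n0.acc = "ynny"  ["y" ++ S₁.acc]
28. n0.mk = true  [S₁.mk == true]
29. n0.val = 13  [S₁.val * -2 + 37]
30. n0.off = "nyww"  [S₁.off ++ "w"]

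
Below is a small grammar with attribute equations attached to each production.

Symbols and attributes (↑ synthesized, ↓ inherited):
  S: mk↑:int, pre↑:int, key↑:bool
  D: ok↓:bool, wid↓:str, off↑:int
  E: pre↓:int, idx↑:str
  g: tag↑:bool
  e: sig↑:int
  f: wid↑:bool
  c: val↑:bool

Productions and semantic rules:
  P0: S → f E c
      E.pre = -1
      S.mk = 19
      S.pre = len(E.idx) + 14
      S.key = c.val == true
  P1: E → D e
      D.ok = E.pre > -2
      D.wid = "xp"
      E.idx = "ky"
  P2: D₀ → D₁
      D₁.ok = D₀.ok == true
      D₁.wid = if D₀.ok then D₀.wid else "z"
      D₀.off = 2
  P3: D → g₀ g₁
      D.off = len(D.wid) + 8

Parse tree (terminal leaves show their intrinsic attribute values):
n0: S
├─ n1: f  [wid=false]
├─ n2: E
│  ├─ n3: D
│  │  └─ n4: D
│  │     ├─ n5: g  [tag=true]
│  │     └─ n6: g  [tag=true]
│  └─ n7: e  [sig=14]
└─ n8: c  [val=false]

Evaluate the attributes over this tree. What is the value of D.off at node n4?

1. n1.wid = false  [terminal]
2. n2.pre = -1  [-1]
3. n3.ok = true  [E.pre > -2]
4. n3.wid = "xp"  ["xp"]
5. n4.ok = true  [D₀.ok == true]
6. n4.wid = "xp"  [if D₀.ok then D₀.wid else "z"]
7. n5.tag = true  [terminal]
8. n6.tag = true  [terminal]
9. n4.off = 10  [len(D.wid) + 8]
10. n3.off = 2  [2]
11. n7.sig = 14  [terminal]
12. n2.idx = "ky"  ["ky"]
13. n8.val = false  [terminal]
14. n0.mk = 19  [19]
15. n0.pre = 16  [len(E.idx) + 14]
16. n0.key = false  [c.val == true]

10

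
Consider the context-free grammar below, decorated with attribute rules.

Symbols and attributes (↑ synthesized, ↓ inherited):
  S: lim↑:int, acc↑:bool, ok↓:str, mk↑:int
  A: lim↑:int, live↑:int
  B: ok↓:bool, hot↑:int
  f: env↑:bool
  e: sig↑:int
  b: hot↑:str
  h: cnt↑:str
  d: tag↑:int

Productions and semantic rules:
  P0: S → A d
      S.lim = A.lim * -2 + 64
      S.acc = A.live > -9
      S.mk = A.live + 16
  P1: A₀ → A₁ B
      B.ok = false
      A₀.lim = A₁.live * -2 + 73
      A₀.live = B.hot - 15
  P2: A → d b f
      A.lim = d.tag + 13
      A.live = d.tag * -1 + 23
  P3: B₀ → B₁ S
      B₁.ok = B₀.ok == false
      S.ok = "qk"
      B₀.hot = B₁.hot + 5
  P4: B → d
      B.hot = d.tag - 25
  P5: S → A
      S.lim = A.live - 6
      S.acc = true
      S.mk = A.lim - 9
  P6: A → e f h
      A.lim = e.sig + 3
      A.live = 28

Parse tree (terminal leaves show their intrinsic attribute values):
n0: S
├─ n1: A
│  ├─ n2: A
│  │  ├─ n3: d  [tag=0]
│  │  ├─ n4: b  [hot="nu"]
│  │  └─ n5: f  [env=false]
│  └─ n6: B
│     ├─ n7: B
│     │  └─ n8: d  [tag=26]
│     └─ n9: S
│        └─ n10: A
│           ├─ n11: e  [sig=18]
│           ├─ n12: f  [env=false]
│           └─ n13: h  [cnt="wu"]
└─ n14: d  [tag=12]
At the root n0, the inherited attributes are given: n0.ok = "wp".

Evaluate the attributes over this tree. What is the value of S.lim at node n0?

10

1. n0.ok = "wp"  [given at root]
2. n3.tag = 0  [terminal]
3. n4.hot = "nu"  [terminal]
4. n5.env = false  [terminal]
5. n2.lim = 13  [d.tag + 13]
6. n2.live = 23  [d.tag * -1 + 23]
7. n6.ok = false  [false]
8. n7.ok = true  [B₀.ok == false]
9. n8.tag = 26  [terminal]
10. n7.hot = 1  [d.tag - 25]
11. n9.ok = "qk"  ["qk"]
12. n11.sig = 18  [terminal]
13. n12.env = false  [terminal]
14. n13.cnt = "wu"  [terminal]
15. n10.lim = 21  [e.sig + 3]
16. n10.live = 28  [28]
17. n9.lim = 22  [A.live - 6]
18. n9.acc = true  [true]
19. n9.mk = 12  [A.lim - 9]
20. n6.hot = 6  [B₁.hot + 5]
21. n1.lim = 27  [A₁.live * -2 + 73]
22. n1.live = -9  [B.hot - 15]
23. n14.tag = 12  [terminal]
24. n0.lim = 10  [A.lim * -2 + 64]
25. n0.acc = false  [A.live > -9]
26. n0.mk = 7  [A.live + 16]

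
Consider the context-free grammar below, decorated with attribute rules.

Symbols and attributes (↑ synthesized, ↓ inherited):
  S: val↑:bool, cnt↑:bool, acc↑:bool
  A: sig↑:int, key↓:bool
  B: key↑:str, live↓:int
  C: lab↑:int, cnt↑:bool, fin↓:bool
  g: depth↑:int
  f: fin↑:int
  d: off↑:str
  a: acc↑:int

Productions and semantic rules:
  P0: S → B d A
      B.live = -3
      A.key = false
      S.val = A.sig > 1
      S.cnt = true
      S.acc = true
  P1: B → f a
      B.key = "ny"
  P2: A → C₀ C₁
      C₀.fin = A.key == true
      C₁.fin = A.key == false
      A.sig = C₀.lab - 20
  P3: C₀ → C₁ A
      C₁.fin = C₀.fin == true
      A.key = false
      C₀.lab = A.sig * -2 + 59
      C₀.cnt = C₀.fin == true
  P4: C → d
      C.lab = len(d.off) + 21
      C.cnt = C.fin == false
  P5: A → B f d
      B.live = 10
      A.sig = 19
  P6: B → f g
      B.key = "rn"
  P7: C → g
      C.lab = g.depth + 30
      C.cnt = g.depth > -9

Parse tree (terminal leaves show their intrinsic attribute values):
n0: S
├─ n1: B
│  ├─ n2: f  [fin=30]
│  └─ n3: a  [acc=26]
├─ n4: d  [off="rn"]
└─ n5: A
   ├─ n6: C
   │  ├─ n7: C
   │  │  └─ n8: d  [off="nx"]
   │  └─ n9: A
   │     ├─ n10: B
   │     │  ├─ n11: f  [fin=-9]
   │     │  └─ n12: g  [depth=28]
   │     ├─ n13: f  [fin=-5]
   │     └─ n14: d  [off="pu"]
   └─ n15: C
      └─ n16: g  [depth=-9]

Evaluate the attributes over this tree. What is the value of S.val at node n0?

false

1. n1.live = -3  [-3]
2. n2.fin = 30  [terminal]
3. n3.acc = 26  [terminal]
4. n1.key = "ny"  ["ny"]
5. n4.off = "rn"  [terminal]
6. n5.key = false  [false]
7. n6.fin = false  [A.key == true]
8. n7.fin = false  [C₀.fin == true]
9. n8.off = "nx"  [terminal]
10. n7.lab = 23  [len(d.off) + 21]
11. n7.cnt = true  [C.fin == false]
12. n9.key = false  [false]
13. n10.live = 10  [10]
14. n11.fin = -9  [terminal]
15. n12.depth = 28  [terminal]
16. n10.key = "rn"  ["rn"]
17. n13.fin = -5  [terminal]
18. n14.off = "pu"  [terminal]
19. n9.sig = 19  [19]
20. n6.lab = 21  [A.sig * -2 + 59]
21. n6.cnt = false  [C₀.fin == true]
22. n15.fin = true  [A.key == false]
23. n16.depth = -9  [terminal]
24. n15.lab = 21  [g.depth + 30]
25. n15.cnt = false  [g.depth > -9]
26. n5.sig = 1  [C₀.lab - 20]
27. n0.val = false  [A.sig > 1]
28. n0.cnt = true  [true]
29. n0.acc = true  [true]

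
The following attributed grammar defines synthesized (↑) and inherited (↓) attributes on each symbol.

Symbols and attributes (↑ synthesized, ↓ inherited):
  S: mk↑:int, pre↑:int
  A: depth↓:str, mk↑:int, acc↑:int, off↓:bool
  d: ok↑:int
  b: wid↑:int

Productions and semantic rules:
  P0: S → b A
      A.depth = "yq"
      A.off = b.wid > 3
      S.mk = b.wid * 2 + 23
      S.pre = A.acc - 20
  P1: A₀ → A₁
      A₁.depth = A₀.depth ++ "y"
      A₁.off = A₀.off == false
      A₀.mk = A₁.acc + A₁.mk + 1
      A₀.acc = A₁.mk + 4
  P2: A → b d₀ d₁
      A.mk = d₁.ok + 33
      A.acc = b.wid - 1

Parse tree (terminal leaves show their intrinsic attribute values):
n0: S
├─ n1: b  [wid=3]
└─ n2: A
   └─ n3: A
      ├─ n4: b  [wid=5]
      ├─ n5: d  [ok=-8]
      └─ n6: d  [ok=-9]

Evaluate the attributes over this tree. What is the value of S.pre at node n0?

8

1. n1.wid = 3  [terminal]
2. n2.depth = "yq"  ["yq"]
3. n2.off = false  [b.wid > 3]
4. n3.depth = "yqy"  [A₀.depth ++ "y"]
5. n3.off = true  [A₀.off == false]
6. n4.wid = 5  [terminal]
7. n5.ok = -8  [terminal]
8. n6.ok = -9  [terminal]
9. n3.mk = 24  [d₁.ok + 33]
10. n3.acc = 4  [b.wid - 1]
11. n2.mk = 29  [A₁.acc + A₁.mk + 1]
12. n2.acc = 28  [A₁.mk + 4]
13. n0.mk = 29  [b.wid * 2 + 23]
14. n0.pre = 8  [A.acc - 20]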